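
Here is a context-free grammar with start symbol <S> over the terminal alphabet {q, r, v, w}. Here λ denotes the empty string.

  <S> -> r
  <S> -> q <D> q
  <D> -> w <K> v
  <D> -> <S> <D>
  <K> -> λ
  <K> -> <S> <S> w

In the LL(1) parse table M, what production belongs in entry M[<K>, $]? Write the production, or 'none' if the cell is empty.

FIRST(<S>) = {q, r}
FIRST(<D>) = {q, r, w}  (via <S> <D>)
FIRST(<K>) = {λ, q, r}  (via <S> <S> w)
FOLLOW(<S>) includes $ since <S> is the start symbol.
FOLLOW(<K>): in <D>->w <K> v, <K> is followed by v with FIRST {v}. Thus FOLLOW(<K>) = {v}.
For <K> -> λ: FIRST(λ) = {λ}, so it goes in M[<K>, t] for t ∈ {}; since λ ∈ FIRST, also for every t ∈ FOLLOW(<K>) = {v}.
For <K> -> <S> <S> w: FIRST(<S> <S> w) = {q, r}, so it goes in M[<K>, t] for t ∈ {q, r}.
None of these place a production in M[<K>, $].

none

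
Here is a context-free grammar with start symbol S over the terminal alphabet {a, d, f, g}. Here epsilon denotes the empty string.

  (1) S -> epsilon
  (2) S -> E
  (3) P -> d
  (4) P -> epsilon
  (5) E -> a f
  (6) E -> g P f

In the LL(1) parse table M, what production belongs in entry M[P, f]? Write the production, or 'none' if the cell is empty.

FIRST(P) = {epsilon, d}
FIRST(E) = {a, g}
FIRST(S) = {epsilon, a, g}  (via E)
FOLLOW(S) includes $ since S is the start symbol.
FOLLOW(P): in E->g P f, P is followed by f with FIRST {f}. Thus FOLLOW(P) = {f}.
For P -> d: FIRST(d) = {d}, so it goes in M[P, t] for t ∈ {d}.
For P -> epsilon: FIRST(epsilon) = {epsilon}, so it goes in M[P, t] for t ∈ {}; since epsilon ∈ FIRST, also for every t ∈ FOLLOW(P) = {f}.

P -> epsilon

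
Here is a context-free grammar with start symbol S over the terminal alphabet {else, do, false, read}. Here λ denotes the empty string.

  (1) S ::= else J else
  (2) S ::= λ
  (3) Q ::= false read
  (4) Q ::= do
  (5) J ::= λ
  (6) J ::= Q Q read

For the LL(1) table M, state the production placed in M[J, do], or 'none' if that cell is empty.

FIRST(S) = {λ, else}
FIRST(Q) = {do, false}
FIRST(J) = {λ, do, false}  (via Q Q read)
FOLLOW(S) includes $ since S is the start symbol.
FOLLOW(J): in S::=else J else, J is followed by else with FIRST {else}. Thus FOLLOW(J) = {else}.
For J ::= λ: FIRST(λ) = {λ}, so it goes in M[J, t] for t ∈ {}; since λ ∈ FIRST, also for every t ∈ FOLLOW(J) = {else}.
For J ::= Q Q read: FIRST(Q Q read) = {do, false}, so it goes in M[J, t] for t ∈ {do, false}.

J ::= Q Q read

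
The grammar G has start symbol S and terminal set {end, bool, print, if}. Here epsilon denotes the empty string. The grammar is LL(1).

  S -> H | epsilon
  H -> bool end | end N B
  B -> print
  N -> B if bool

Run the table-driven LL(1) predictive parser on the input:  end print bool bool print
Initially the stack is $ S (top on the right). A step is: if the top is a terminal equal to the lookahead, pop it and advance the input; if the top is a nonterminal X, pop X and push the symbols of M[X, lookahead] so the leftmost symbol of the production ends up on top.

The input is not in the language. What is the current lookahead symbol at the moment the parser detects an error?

step 1: stack=$ S  input=end print bool bool print $  — expand S -> H
step 2: stack=$ H  input=end print bool bool print $  — expand H -> end N B
step 3: stack=$ B N end  input=end print bool bool print $  — match end
step 4: stack=$ B N  input=print bool bool print $  — expand N -> B if bool
step 5: stack=$ B bool if B  input=print bool bool print $  — expand B -> print
step 6: stack=$ B bool if print  input=print bool bool print $  — match print
step 7: stack=$ B bool if  input=bool bool print $  — error: top is terminal if but lookahead is bool

bool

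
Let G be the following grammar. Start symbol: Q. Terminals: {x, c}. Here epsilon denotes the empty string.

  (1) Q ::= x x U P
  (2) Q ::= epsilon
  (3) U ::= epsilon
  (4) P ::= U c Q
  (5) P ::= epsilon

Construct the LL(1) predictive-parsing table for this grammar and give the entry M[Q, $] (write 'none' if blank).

FIRST(Q): from Q::=x x U P we get {x}; from Q::=epsilon we get {epsilon}. So FIRST(Q) = {epsilon, x}.
FIRST(U): from U::=epsilon we get {epsilon}. So FIRST(U) = {epsilon}.
FIRST(P): from P::=U c Q we get {c}; from P::=epsilon we get {epsilon}. So FIRST(P) = {epsilon, c}.
FOLLOW(Q) includes $ since Q is the start symbol.
FOLLOW(Q): in P::=U c Q, the suffix after Q is empty, so FOLLOW(Q) ⊇ FOLLOW(P) = {$}. Thus FOLLOW(Q) = {$}.
FOLLOW(P): in Q::=x x U P, the suffix after P is empty, so FOLLOW(P) ⊇ FOLLOW(Q) = {$}. Thus FOLLOW(P) = {$}.
For Q ::= x x U P: FIRST(x x U P) = {x}, so it goes in M[Q, t] for t ∈ {x}.
For Q ::= epsilon: FIRST(epsilon) = {epsilon}, so it goes in M[Q, t] for t ∈ {}; since epsilon ∈ FIRST, also for every t ∈ FOLLOW(Q) = {$}.

Q ::= epsilon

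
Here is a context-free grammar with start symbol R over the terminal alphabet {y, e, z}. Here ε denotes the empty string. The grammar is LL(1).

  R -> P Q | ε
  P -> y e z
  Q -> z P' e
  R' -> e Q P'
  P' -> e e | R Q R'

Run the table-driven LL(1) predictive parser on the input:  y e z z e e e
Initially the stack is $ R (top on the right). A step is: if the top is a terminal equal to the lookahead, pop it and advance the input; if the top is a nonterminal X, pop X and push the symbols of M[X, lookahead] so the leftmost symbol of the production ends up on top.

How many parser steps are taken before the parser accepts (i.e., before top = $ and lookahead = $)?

11

      Stack      Input            Action
   1  $ R        y e z z e e e $  expand R -> P Q
   2  $ Q P      y e z z e e e $  expand P -> y e z
   3  $ Q z e y  y e z z e e e $  match y
   4  $ Q z e    e z z e e e $    match e
   5  $ Q z      z z e e e $      match z
   6  $ Q        z e e e $        expand Q -> z P' e
   7  $ e P' z   z e e e $        match z
   8  $ e P'     e e e $          expand P' -> e e
   9  $ e e e    e e e $          match e
  10  $ e e      e e $            match e
  11  $ e        e $              match e
Accept reached after 11 steps.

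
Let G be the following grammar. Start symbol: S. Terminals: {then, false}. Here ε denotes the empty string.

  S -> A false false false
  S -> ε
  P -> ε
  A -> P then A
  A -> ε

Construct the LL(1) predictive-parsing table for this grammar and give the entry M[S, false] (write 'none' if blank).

S -> A false false false

FIRST(P) = {ε}
FIRST(A) = {ε, then}  (via P then A)
FIRST(S) = {ε, false, then}  (via A false false false)
FOLLOW(S) includes $ since S is the start symbol.
FOLLOW(S): S appears on no right-hand side. Thus FOLLOW(S) = {$}.
For S -> A false false false: FIRST(A false false false) = {false, then}, so it goes in M[S, t] for t ∈ {false, then}.
For S -> ε: FIRST(ε) = {ε}, so it goes in M[S, t] for t ∈ {}; since ε ∈ FIRST, also for every t ∈ FOLLOW(S) = {$}.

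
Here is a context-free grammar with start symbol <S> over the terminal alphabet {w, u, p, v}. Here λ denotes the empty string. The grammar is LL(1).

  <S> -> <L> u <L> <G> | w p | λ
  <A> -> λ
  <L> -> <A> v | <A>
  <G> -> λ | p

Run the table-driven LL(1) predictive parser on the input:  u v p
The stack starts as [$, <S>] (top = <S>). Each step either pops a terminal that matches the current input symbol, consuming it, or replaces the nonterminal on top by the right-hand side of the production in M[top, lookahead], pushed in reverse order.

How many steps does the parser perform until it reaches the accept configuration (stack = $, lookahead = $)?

     Stack            Input    Action
  1  $ <S>            u v p $  expand <S> -> <L> u <L> <G>
  2  $ <G> <L> u <L>  u v p $  expand <L> -> <A>
  3  $ <G> <L> u <A>  u v p $  expand <A> -> λ
  4  $ <G> <L> u      u v p $  match u
  5  $ <G> <L>        v p $    expand <L> -> <A> v
  6  $ <G> v <A>      v p $    expand <A> -> λ
  7  $ <G> v          v p $    match v
  8  $ <G>            p $      expand <G> -> p
  9  $ p              p $      match p
Accept reached after 9 steps.

9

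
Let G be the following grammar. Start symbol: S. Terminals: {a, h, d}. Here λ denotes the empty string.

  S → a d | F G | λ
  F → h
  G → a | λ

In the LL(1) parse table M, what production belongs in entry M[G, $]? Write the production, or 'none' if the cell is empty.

G → λ

FIRST(F): from F→h we get {h}. So FIRST(F) = {h}.
FIRST(G): from G→a we get {a}; from G→λ we get {λ}. So FIRST(G) = {λ, a}.
FIRST(S): from S→a d we get {a}; from S→F G we get {h}; from S→λ we get {λ}. So FIRST(S) = {λ, a, h}.
FOLLOW(S) includes $ since S is the start symbol.
FOLLOW(S): S appears on no right-hand side. Thus FOLLOW(S) = {$}.
FOLLOW(G): in S→F G, the suffix after G is empty, so FOLLOW(G) ⊇ FOLLOW(S) = {$}. Thus FOLLOW(G) = {$}.
For G → a: FIRST(a) = {a}, so it goes in M[G, t] for t ∈ {a}.
For G → λ: FIRST(λ) = {λ}, so it goes in M[G, t] for t ∈ {}; since λ ∈ FIRST, also for every t ∈ FOLLOW(G) = {$}.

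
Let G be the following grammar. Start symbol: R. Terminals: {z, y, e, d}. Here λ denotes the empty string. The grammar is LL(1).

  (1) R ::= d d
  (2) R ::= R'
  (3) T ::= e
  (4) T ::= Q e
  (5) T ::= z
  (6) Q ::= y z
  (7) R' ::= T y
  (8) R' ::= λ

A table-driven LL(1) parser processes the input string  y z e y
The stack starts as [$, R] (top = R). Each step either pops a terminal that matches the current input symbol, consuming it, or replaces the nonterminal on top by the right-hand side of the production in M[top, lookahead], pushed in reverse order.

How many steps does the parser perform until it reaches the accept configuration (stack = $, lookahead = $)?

8

     Stack      Input      Action
  1  $ R        y z e y $  expand R ::= R'
  2  $ R'       y z e y $  expand R' ::= T y
  3  $ y T      y z e y $  expand T ::= Q e
  4  $ y e Q    y z e y $  expand Q ::= y z
  5  $ y e z y  y z e y $  match y
  6  $ y e z    z e y $    match z
  7  $ y e      e y $      match e
  8  $ y        y $        match y
Accept reached after 8 steps.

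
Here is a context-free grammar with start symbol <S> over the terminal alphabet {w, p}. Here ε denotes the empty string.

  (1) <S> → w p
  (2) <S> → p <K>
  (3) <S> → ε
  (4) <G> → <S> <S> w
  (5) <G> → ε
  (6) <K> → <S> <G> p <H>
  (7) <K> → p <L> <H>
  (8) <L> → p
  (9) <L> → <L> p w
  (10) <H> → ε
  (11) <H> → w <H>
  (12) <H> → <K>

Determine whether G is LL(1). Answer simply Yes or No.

No

FIRST(<S>) = {ε, p, w}
FIRST(<G>) = {ε, p, w}
FIRST(<K>) = {p, w}
FIRST(<L>) = {p}
FIRST(<H>) = {ε, p, w}
FOLLOW(<S>) = {$, p, w}
FOLLOW(<G>) = {p}
FOLLOW(<K>) = {$, p, w}
FOLLOW(<L>) = {$, p, w}
FOLLOW(<H>) = {$, p, w}
Cell M[<G>, p] receives both <G> → <S> <S> w and <G> → ε — the grammar is not LL(1).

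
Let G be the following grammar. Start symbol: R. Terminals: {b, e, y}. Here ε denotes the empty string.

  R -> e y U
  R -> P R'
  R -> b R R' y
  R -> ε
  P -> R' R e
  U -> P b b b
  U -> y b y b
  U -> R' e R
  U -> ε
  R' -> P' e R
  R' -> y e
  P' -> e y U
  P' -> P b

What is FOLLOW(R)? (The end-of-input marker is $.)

FIRST(R): from R->e y U we get {e}; from R->P R' we get {e, y}; from R->b R R' y we get {b}; from R->ε we get {ε}. So FIRST(R) = {ε, b, e, y}.
FIRST(P): from P->R' R e we get {e, y}. So FIRST(P) = {e, y}.
FIRST(P'): from P'->e y U we get {e}; from P'->P b we get {e, y}. So FIRST(P') = {e, y}.
FIRST(R'): from R'->P' e R we get {e, y}; from R'->y e we get {y}. So FIRST(R') = {e, y}.
FIRST(U): from U->P b b b we get {e, y}; from U->y b y b we get {y}; from U->R' e R we get {e, y}; from U->ε we get {ε}. So FIRST(U) = {ε, e, y}.
FOLLOW(R) includes $ since R is the start symbol.
FOLLOW(P): in R->P R', P is followed by R' with FIRST {e, y}; in U->P b b b, P is followed by b b b with FIRST {b}; in P'->P b, P is followed by b with FIRST {b}. Thus FOLLOW(P) = {b, e, y}.
FOLLOW(P'): in R'->P' e R, P' is followed by e R with FIRST {e}. Thus FOLLOW(P') = {e}.
FOLLOW(R): in R->b R R' y, R is followed by R' y with FIRST {e, y}; in P->R' R e, R is followed by e with FIRST {e}; in U->R' e R, the suffix after R is empty, so FOLLOW(R) ⊇ FOLLOW(U) = {$, b, e, y}; in R'->P' e R, the suffix after R is empty, so FOLLOW(R) ⊇ FOLLOW(R') = {$, b, e, y}. Thus FOLLOW(R) = {$, b, e, y}.
FOLLOW(U): in R->e y U, the suffix after U is empty, so FOLLOW(U) ⊇ FOLLOW(R) = {$, b, e, y}; in P'->e y U, the suffix after U is empty, so FOLLOW(U) ⊇ FOLLOW(P') = {e}. Thus FOLLOW(U) = {$, b, e, y}.
FOLLOW(R'): in R->P R', the suffix after R' is empty, so FOLLOW(R') ⊇ FOLLOW(R) = {$, b, e, y}; in R->b R R' y, R' is followed by y with FIRST {y}; in P->R' R e, R' is followed by R e with FIRST {b, e, y}; in U->R' e R, R' is followed by e R with FIRST {e}. Thus FOLLOW(R') = {$, b, e, y}.

{$, b, e, y}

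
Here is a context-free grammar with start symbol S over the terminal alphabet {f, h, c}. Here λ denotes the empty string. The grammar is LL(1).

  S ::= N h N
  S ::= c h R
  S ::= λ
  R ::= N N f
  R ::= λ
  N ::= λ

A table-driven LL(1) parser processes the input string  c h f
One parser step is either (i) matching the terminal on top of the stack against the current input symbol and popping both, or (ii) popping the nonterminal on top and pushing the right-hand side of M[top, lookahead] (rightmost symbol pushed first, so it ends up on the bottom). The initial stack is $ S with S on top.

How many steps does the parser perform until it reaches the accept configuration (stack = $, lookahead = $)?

7

step 1: stack=$ S  input=c h f $  — expand S ::= c h R
step 2: stack=$ R h c  input=c h f $  — match c
step 3: stack=$ R h  input=h f $  — match h
step 4: stack=$ R  input=f $  — expand R ::= N N f
step 5: stack=$ f N N  input=f $  — expand N ::= λ
step 6: stack=$ f N  input=f $  — expand N ::= λ
step 7: stack=$ f  input=f $  — match f
Accept reached after 7 steps.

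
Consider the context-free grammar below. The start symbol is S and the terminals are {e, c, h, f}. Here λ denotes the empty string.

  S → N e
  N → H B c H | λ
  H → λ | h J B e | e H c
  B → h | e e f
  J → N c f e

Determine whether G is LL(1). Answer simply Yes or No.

FIRST(S) = {e, h}
FIRST(N) = {λ, e, h}
FIRST(H) = {λ, e, h}
FIRST(B) = {e, h}
FIRST(J) = {c, e, h}
FOLLOW(S) = {$}
FOLLOW(N) = {c, e}
FOLLOW(H) = {c, e, h}
FOLLOW(B) = {c, e}
FOLLOW(J) = {e, h}
Cell M[H, e] receives both H → λ and H → e H c — the grammar is not LL(1).

No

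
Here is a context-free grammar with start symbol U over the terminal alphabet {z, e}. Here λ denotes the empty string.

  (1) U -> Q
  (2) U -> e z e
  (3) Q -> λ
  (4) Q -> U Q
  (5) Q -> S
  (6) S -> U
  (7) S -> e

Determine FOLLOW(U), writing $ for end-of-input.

FIRST(U) = {λ, e}  (via Q)
FIRST(S) = {λ, e}  (via U)
FIRST(Q) = {λ, e}  (via U Q, S)
FOLLOW(U) includes $ since U is the start symbol.
FOLLOW(U): in Q->U Q, U is followed by Q with FIRST {λ, e}; in Q->U Q, the suffix after U is nullable, so FOLLOW(U) ⊇ FOLLOW(Q) = {$, e}; in S->U, the suffix after U is empty, so FOLLOW(U) ⊇ FOLLOW(S) = {$, e}. Thus FOLLOW(U) = {$, e}.
FOLLOW(Q): in U->Q, the suffix after Q is empty, so FOLLOW(Q) ⊇ FOLLOW(U) = {$, e}; in Q->U Q, the suffix after Q is empty (adds nothing new). Thus FOLLOW(Q) = {$, e}.
FOLLOW(S): in Q->S, the suffix after S is empty, so FOLLOW(S) ⊇ FOLLOW(Q) = {$, e}. Thus FOLLOW(S) = {$, e}.

{$, e}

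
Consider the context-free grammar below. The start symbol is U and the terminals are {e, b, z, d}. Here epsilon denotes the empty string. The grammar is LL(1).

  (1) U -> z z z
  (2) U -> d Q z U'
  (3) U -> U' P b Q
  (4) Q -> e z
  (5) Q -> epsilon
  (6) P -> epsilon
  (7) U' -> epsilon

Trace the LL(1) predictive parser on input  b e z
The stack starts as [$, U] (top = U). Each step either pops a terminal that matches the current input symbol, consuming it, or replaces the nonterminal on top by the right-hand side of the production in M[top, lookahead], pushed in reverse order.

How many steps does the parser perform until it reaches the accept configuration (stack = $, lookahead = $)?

step 1: stack=$ U  input=b e z $  — expand U -> U' P b Q
step 2: stack=$ Q b P U'  input=b e z $  — expand U' -> epsilon
step 3: stack=$ Q b P  input=b e z $  — expand P -> epsilon
step 4: stack=$ Q b  input=b e z $  — match b
step 5: stack=$ Q  input=e z $  — expand Q -> e z
step 6: stack=$ z e  input=e z $  — match e
step 7: stack=$ z  input=z $  — match z
Accept reached after 7 steps.

7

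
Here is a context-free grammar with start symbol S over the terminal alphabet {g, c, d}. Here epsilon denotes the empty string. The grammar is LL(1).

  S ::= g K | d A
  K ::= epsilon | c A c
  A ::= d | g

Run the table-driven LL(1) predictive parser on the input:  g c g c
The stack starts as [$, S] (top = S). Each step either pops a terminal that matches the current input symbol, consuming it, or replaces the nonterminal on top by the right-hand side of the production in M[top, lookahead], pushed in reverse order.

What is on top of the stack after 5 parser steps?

g

     Stack    Input      Action
  1  $ S      g c g c $  expand S ::= g K
  2  $ K g    g c g c $  match g
  3  $ K      c g c $    expand K ::= c A c
  4  $ c A c  c g c $    match c
  5  $ c A    g c $      expand A ::= g
Stack after step 5: $ c g (top = g).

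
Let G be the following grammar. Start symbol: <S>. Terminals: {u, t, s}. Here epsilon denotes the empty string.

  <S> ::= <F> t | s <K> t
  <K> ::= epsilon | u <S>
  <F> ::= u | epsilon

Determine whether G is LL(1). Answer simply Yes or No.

Yes

FIRST(<S>) = {s, t, u}
FIRST(<K>) = {epsilon, u}
FIRST(<F>) = {epsilon, u}
FOLLOW(<S>) = {$, t}
FOLLOW(<K>) = {t}
FOLLOW(<F>) = {t}
Each cell of M receives at most one production.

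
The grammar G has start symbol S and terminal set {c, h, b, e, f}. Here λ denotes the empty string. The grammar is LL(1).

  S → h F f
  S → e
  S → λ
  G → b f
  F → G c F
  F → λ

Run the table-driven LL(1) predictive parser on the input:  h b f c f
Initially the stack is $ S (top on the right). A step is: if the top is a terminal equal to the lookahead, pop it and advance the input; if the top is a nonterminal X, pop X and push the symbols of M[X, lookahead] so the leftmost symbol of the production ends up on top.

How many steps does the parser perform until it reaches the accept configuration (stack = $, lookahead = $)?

     Stack        Input        Action
  1  $ S          h b f c f $  expand S → h F f
  2  $ f F h      h b f c f $  match h
  3  $ f F        b f c f $    expand F → G c F
  4  $ f F c G    b f c f $    expand G → b f
  5  $ f F c f b  b f c f $    match b
  6  $ f F c f    f c f $      match f
  7  $ f F c      c f $        match c
  8  $ f F        f $          expand F → λ
  9  $ f          f $          match f
Accept reached after 9 steps.

9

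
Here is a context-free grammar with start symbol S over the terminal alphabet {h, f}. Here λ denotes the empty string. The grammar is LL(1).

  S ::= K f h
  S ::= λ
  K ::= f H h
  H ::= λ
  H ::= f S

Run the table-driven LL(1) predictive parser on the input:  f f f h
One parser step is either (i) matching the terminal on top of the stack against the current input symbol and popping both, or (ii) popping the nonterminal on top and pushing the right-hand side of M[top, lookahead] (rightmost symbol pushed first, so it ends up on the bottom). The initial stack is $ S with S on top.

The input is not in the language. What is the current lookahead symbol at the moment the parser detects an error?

step 1: stack=$ S  input=f f f h $  — expand S ::= K f h
step 2: stack=$ h f K  input=f f f h $  — expand K ::= f H h
step 3: stack=$ h f h H f  input=f f f h $  — match f
step 4: stack=$ h f h H  input=f f h $  — expand H ::= f S
step 5: stack=$ h f h S f  input=f f h $  — match f
step 6: stack=$ h f h S  input=f h $  — expand S ::= K f h
step 7: stack=$ h f h h f K  input=f h $  — expand K ::= f H h
step 8: stack=$ h f h h f h H f  input=f h $  — match f
step 9: stack=$ h f h h f h H  input=h $  — expand H ::= λ
step 10: stack=$ h f h h f h  input=h $  — match h
step 11: stack=$ h f h h f  input=$  — error: top is terminal f but lookahead is $

$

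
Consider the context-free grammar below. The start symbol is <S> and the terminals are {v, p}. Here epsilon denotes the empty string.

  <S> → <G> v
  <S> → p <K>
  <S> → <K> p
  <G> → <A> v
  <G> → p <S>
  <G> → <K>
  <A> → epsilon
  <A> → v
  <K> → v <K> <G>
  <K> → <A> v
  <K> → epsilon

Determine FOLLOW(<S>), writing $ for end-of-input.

FIRST(<A>) = {epsilon, v}
FIRST(<K>) = {epsilon, v}  (via <A> v)
FIRST(<G>) = {epsilon, p, v}  (via <A> v, <K>)
FIRST(<S>) = {p, v}  (via <G> v, <K> p)
FOLLOW(<S>) includes $ since <S> is the start symbol.
FOLLOW(<A>): in <G>→<A> v, <A> is followed by v with FIRST {v}; in <K>→<A> v, <A> is followed by v with FIRST {v}. Thus FOLLOW(<A>) = {v}.
FOLLOW(<S>): in <G>→p <S>, the suffix after <S> is empty, so FOLLOW(<S>) ⊇ FOLLOW(<G>) = {$, p, v}. Thus FOLLOW(<S>) = {$, p, v}.
FOLLOW(<G>): in <S>→<G> v, <G> is followed by v with FIRST {v}; in <K>→v <K> <G>, the suffix after <G> is empty, so FOLLOW(<G>) ⊇ FOLLOW(<K>) = {$, p, v}. Thus FOLLOW(<G>) = {$, p, v}.
FOLLOW(<K>): in <S>→p <K>, the suffix after <K> is empty, so FOLLOW(<K>) ⊇ FOLLOW(<S>) = {$, p, v}; in <S>→<K> p, <K> is followed by p with FIRST {p}; in <G>→<K>, the suffix after <K> is empty, so FOLLOW(<K>) ⊇ FOLLOW(<G>) = {$, p, v}; in <K>→v <K> <G>, <K> is followed by <G> with FIRST {epsilon, p, v}; in <K>→v <K> <G>, the suffix after <K> is nullable (adds nothing new). Thus FOLLOW(<K>) = {$, p, v}.

{$, p, v}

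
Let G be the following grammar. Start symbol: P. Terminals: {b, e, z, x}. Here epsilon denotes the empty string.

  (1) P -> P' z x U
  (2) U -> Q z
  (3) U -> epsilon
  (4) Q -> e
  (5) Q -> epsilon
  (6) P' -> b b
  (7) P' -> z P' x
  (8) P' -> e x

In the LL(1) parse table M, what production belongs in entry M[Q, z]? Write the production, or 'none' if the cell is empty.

Q -> epsilon

FIRST(Q) = {epsilon, e}
FIRST(P') = {b, e, z}
FIRST(P) = {b, e, z}  (via P' z x U)
FIRST(U) = {epsilon, e, z}  (via Q z)
FOLLOW(P) includes $ since P is the start symbol.
FOLLOW(Q): in U->Q z, Q is followed by z with FIRST {z}. Thus FOLLOW(Q) = {z}.
For Q -> e: FIRST(e) = {e}, so it goes in M[Q, t] for t ∈ {e}.
For Q -> epsilon: FIRST(epsilon) = {epsilon}, so it goes in M[Q, t] for t ∈ {}; since epsilon ∈ FIRST, also for every t ∈ FOLLOW(Q) = {z}.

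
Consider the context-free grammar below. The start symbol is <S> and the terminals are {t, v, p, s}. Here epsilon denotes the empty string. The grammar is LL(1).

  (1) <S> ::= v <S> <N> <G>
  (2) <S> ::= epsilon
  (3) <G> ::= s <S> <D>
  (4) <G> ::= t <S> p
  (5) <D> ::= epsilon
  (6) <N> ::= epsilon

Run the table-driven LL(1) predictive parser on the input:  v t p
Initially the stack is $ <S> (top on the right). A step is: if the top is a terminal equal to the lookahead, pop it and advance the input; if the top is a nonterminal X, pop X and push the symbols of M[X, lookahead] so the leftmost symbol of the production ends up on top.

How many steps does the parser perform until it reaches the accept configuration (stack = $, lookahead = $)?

step 1: stack=$ <S>  input=v t p $  — expand <S> ::= v <S> <N> <G>
step 2: stack=$ <G> <N> <S> v  input=v t p $  — match v
step 3: stack=$ <G> <N> <S>  input=t p $  — expand <S> ::= epsilon
step 4: stack=$ <G> <N>  input=t p $  — expand <N> ::= epsilon
step 5: stack=$ <G>  input=t p $  — expand <G> ::= t <S> p
step 6: stack=$ p <S> t  input=t p $  — match t
step 7: stack=$ p <S>  input=p $  — expand <S> ::= epsilon
step 8: stack=$ p  input=p $  — match p
Accept reached after 8 steps.

8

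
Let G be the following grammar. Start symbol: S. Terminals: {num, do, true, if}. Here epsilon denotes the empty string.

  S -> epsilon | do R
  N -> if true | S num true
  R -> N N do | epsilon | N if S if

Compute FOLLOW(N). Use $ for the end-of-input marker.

{do, if, num}

FIRST(S) = {epsilon, do}
FIRST(N) = {do, if, num}  (via S num true)
FIRST(R) = {epsilon, do, if, num}  (via N N do, N if S if)
FOLLOW(S) includes $ since S is the start symbol.
FOLLOW(S): in N->S num true, S is followed by num true with FIRST {num}; in R->N if S if, S is followed by if with FIRST {if}. Thus FOLLOW(S) = {$, if, num}.
FOLLOW(N): in R->N N do (occurrence 1), N is followed by N do with FIRST {do, if, num}; in R->N N do (occurrence 2), N is followed by do with FIRST {do}; in R->N if S if, N is followed by if S if with FIRST {if}. Thus FOLLOW(N) = {do, if, num}.
FOLLOW(R): in S->do R, the suffix after R is empty, so FOLLOW(R) ⊇ FOLLOW(S) = {$, if, num}. Thus FOLLOW(R) = {$, if, num}.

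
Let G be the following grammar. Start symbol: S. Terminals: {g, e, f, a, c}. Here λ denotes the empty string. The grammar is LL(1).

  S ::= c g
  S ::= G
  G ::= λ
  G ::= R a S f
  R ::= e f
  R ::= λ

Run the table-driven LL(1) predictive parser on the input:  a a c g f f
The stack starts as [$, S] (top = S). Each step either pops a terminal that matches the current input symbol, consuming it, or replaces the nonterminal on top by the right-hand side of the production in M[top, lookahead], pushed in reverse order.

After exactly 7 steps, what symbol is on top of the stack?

     Stack        Input          Action
  1  $ S          a a c g f f $  expand S ::= G
  2  $ G          a a c g f f $  expand G ::= R a S f
  3  $ f S a R    a a c g f f $  expand R ::= λ
  4  $ f S a      a a c g f f $  match a
  5  $ f S        a c g f f $    expand S ::= G
  6  $ f G        a c g f f $    expand G ::= R a S f
  7  $ f f S a R  a c g f f $    expand R ::= λ
Stack after step 7: $ f f S a (top = a).

a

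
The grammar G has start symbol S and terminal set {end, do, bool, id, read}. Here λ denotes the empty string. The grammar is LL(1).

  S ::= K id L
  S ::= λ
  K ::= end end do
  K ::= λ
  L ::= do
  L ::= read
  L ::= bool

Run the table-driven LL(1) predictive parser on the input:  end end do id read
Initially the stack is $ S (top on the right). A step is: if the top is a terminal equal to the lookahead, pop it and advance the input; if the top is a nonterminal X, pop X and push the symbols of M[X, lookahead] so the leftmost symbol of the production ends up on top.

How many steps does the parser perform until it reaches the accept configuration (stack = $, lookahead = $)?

8

step 1: stack=$ S  input=end end do id read $  — expand S ::= K id L
step 2: stack=$ L id K  input=end end do id read $  — expand K ::= end end do
step 3: stack=$ L id do end end  input=end end do id read $  — match end
step 4: stack=$ L id do end  input=end do id read $  — match end
step 5: stack=$ L id do  input=do id read $  — match do
step 6: stack=$ L id  input=id read $  — match id
step 7: stack=$ L  input=read $  — expand L ::= read
step 8: stack=$ read  input=read $  — match read
Accept reached after 8 steps.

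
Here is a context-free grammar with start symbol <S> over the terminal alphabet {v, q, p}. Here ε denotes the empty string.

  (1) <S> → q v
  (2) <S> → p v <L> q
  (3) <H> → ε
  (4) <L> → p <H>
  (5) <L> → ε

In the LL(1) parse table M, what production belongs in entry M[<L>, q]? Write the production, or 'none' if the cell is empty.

<L> → ε

FIRST(<S>): from <S>→q v we get {q}; from <S>→p v <L> q we get {p}. So FIRST(<S>) = {p, q}.
FIRST(<H>): from <H>→ε we get {ε}. So FIRST(<H>) = {ε}.
FIRST(<L>): from <L>→p <H> we get {p}; from <L>→ε we get {ε}. So FIRST(<L>) = {ε, p}.
FOLLOW(<S>) includes $ since <S> is the start symbol.
FOLLOW(<L>): in <S>→p v <L> q, <L> is followed by q with FIRST {q}. Thus FOLLOW(<L>) = {q}.
For <L> → p <H>: FIRST(p <H>) = {p}, so it goes in M[<L>, t] for t ∈ {p}.
For <L> → ε: FIRST(ε) = {ε}, so it goes in M[<L>, t] for t ∈ {}; since ε ∈ FIRST, also for every t ∈ FOLLOW(<L>) = {q}.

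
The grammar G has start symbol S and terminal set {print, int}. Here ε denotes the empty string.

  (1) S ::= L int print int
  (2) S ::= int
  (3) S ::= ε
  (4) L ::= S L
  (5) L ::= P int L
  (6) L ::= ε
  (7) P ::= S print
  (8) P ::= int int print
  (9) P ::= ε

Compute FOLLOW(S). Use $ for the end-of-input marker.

FIRST(S): from S::=L int print int we get {int, print}; from S::=int we get {int}; from S::=ε we get {ε}. So FIRST(S) = {ε, int, print}.
FIRST(P): from P::=S print we get {int, print}; from P::=int int print we get {int}; from P::=ε we get {ε}. So FIRST(P) = {ε, int, print}.
FIRST(L): from L::=S L we get {ε, int, print}; from L::=P int L we get {int, print}; from L::=ε we get {ε}. So FIRST(L) = {ε, int, print}.
FOLLOW(S) includes $ since S is the start symbol.
FOLLOW(L): in S::=L int print int, L is followed by int print int with FIRST {int}; in L::=S L, the suffix after L is empty (adds nothing new); in L::=P int L, the suffix after L is empty (adds nothing new). Thus FOLLOW(L) = {int}.
FOLLOW(S): in L::=S L, S is followed by L with FIRST {ε, int, print}; in L::=S L, the suffix after S is nullable, so FOLLOW(S) ⊇ FOLLOW(L) = {int}; in P::=S print, S is followed by print with FIRST {print}. Thus FOLLOW(S) = {$, int, print}.
FOLLOW(P): in L::=P int L, P is followed by int L with FIRST {int}. Thus FOLLOW(P) = {int}.

{$, int, print}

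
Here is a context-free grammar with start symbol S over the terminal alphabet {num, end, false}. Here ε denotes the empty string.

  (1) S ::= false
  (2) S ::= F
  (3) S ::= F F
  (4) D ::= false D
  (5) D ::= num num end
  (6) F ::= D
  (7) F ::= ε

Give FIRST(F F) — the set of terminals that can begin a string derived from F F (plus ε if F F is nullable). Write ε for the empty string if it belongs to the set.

FIRST(D): from D::=false D we get {false}; from D::=num num end we get {num}. So FIRST(D) = {false, num}.
FIRST(F): from F::=D we get {false, num}; from F::=ε we get {ε}. So FIRST(F) = {ε, false, num}.
FIRST(S): from S::=false we get {false}; from S::=F we get {ε, false, num}; from S::=F F we get {ε, false, num}. So FIRST(S) = {ε, false, num}.
FIRST(F F): take FIRST of each symbol in turn, carrying on past any symbol whose FIRST contains ε; result {ε, false, num}.

{ε, false, num}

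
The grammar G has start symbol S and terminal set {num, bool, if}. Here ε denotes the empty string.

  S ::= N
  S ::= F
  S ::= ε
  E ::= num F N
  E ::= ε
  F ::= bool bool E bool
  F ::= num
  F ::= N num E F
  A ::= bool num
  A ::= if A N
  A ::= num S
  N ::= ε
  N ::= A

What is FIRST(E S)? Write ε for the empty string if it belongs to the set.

FIRST(E): from E::=num F N we get {num}; from E::=ε we get {ε}. So FIRST(E) = {ε, num}.
FIRST(A): from A::=bool num we get {bool}; from A::=if A N we get {if}; from A::=num S we get {num}. So FIRST(A) = {bool, if, num}.
FIRST(N): from N::=ε we get {ε}; from N::=A we get {bool, if, num}. So FIRST(N) = {ε, bool, if, num}.
FIRST(F): from F::=bool bool E bool we get {bool}; from F::=num we get {num}; from F::=N num E F we get {bool, if, num}. So FIRST(F) = {bool, if, num}.
FIRST(S): from S::=N we get {ε, bool, if, num}; from S::=F we get {bool, if, num}; from S::=ε we get {ε}. So FIRST(S) = {ε, bool, if, num}.
FIRST(E S): take FIRST of each symbol in turn, carrying on past any symbol whose FIRST contains ε; result {ε, bool, if, num}.

{ε, bool, if, num}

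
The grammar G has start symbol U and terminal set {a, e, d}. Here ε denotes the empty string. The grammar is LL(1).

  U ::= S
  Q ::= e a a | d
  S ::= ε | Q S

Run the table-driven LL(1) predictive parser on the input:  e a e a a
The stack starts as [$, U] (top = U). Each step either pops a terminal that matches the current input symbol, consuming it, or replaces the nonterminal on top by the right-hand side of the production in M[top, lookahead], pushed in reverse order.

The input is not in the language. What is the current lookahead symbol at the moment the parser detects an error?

step 1: stack=$ U  input=e a e a a $  — expand U ::= S
step 2: stack=$ S  input=e a e a a $  — expand S ::= Q S
step 3: stack=$ S Q  input=e a e a a $  — expand Q ::= e a a
step 4: stack=$ S a a e  input=e a e a a $  — match e
step 5: stack=$ S a a  input=a e a a $  — match a
step 6: stack=$ S a  input=e a a $  — error: top is terminal a but lookahead is e

e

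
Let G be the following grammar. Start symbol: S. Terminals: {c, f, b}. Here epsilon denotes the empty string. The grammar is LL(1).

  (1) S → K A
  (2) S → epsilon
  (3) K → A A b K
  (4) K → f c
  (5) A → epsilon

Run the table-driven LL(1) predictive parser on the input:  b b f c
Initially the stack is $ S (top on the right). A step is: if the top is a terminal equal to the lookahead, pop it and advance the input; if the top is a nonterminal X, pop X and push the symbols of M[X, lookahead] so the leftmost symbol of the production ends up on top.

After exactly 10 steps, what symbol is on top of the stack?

step 1: stack=$ S  input=b b f c $  — expand S → K A
step 2: stack=$ A K  input=b b f c $  — expand K → A A b K
step 3: stack=$ A K b A A  input=b b f c $  — expand A → epsilon
step 4: stack=$ A K b A  input=b b f c $  — expand A → epsilon
step 5: stack=$ A K b  input=b b f c $  — match b
step 6: stack=$ A K  input=b f c $  — expand K → A A b K
step 7: stack=$ A K b A A  input=b f c $  — expand A → epsilon
step 8: stack=$ A K b A  input=b f c $  — expand A → epsilon
step 9: stack=$ A K b  input=b f c $  — match b
step 10: stack=$ A K  input=f c $  — expand K → f c
Stack after step 10: $ A c f (top = f).

f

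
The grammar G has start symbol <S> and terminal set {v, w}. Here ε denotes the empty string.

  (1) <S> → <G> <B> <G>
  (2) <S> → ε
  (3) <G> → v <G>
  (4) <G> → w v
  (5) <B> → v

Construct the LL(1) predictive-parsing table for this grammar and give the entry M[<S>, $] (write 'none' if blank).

<S> → ε

FIRST(<G>) = {v, w}
FIRST(<B>) = {v}
FIRST(<S>) = {ε, v, w}  (via <G> <B> <G>)
FOLLOW(<S>) includes $ since <S> is the start symbol.
FOLLOW(<S>): <S> appears on no right-hand side. Thus FOLLOW(<S>) = {$}.
For <S> → <G> <B> <G>: FIRST(<G> <B> <G>) = {v, w}, so it goes in M[<S>, t] for t ∈ {v, w}.
For <S> → ε: FIRST(ε) = {ε}, so it goes in M[<S>, t] for t ∈ {}; since ε ∈ FIRST, also for every t ∈ FOLLOW(<S>) = {$}.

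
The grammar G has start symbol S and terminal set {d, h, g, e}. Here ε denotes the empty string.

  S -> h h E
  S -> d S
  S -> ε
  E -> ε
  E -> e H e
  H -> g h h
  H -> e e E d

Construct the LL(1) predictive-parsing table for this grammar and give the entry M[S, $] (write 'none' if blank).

FIRST(S) = {ε, d, h}
FIRST(E) = {ε, e}
FIRST(H) = {e, g}
FOLLOW(S) includes $ since S is the start symbol.
FOLLOW(S): in S->d S, the suffix after S is empty (adds nothing new). Thus FOLLOW(S) = {$}.
For S -> h h E: FIRST(h h E) = {h}, so it goes in M[S, t] for t ∈ {h}.
For S -> d S: FIRST(d S) = {d}, so it goes in M[S, t] for t ∈ {d}.
For S -> ε: FIRST(ε) = {ε}, so it goes in M[S, t] for t ∈ {}; since ε ∈ FIRST, also for every t ∈ FOLLOW(S) = {$}.

S -> ε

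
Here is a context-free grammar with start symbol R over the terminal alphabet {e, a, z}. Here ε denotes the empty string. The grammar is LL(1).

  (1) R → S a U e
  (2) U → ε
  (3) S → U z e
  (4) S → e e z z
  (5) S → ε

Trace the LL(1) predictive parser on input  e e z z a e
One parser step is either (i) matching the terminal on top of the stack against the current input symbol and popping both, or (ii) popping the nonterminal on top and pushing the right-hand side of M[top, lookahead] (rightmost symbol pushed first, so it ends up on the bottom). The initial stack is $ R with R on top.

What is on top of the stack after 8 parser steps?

e

step 1: stack=$ R  input=e e z z a e $  — expand R → S a U e
step 2: stack=$ e U a S  input=e e z z a e $  — expand S → e e z z
step 3: stack=$ e U a z z e e  input=e e z z a e $  — match e
step 4: stack=$ e U a z z e  input=e z z a e $  — match e
step 5: stack=$ e U a z z  input=z z a e $  — match z
step 6: stack=$ e U a z  input=z a e $  — match z
step 7: stack=$ e U a  input=a e $  — match a
step 8: stack=$ e U  input=e $  — expand U → ε
Stack after step 8: $ e (top = e).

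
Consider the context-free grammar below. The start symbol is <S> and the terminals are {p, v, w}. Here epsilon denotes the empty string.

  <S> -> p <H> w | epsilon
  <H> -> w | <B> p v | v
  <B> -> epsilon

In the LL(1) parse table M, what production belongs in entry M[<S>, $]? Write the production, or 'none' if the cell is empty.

FIRST(<S>): from <S>->p <H> w we get {p}; from <S>->epsilon we get {epsilon}. So FIRST(<S>) = {epsilon, p}.
FIRST(<B>): from <B>->epsilon we get {epsilon}. So FIRST(<B>) = {epsilon}.
FIRST(<H>): from <H>->w we get {w}; from <H>-><B> p v we get {p}; from <H>->v we get {v}. So FIRST(<H>) = {p, v, w}.
FOLLOW(<S>) includes $ since <S> is the start symbol.
FOLLOW(<S>): <S> appears on no right-hand side. Thus FOLLOW(<S>) = {$}.
For <S> -> p <H> w: FIRST(p <H> w) = {p}, so it goes in M[<S>, t] for t ∈ {p}.
For <S> -> epsilon: FIRST(epsilon) = {epsilon}, so it goes in M[<S>, t] for t ∈ {}; since epsilon ∈ FIRST, also for every t ∈ FOLLOW(<S>) = {$}.

<S> -> epsilon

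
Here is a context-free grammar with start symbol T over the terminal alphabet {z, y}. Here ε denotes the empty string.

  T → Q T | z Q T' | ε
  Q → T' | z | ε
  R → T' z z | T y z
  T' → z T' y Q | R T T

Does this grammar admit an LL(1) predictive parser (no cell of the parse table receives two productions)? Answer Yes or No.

FIRST(T) = {ε, y, z}
FIRST(Q) = {ε, y, z}
FIRST(R) = {y, z}
FIRST(T') = {y, z}
FOLLOW(T) = {$, y, z}
FOLLOW(Q) = {$, y, z}
FOLLOW(R) = {$, y, z}
FOLLOW(T') = {$, y, z}
Cell M[Q, y] receives both Q → T' and Q → ε — the grammar is not LL(1).

No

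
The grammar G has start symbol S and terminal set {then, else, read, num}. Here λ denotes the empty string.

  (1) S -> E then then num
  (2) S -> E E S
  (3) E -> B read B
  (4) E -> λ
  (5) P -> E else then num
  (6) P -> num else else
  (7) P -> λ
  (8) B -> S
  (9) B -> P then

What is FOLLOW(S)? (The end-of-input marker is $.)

FIRST(S): from S->E then then num we get {else, num, then}; from S->E E S we get {else, num, then}. So FIRST(S) = {else, num, then}.
FIRST(E): from E->B read B we get {else, num, then}; from E->λ we get {λ}. So FIRST(E) = {λ, else, num, then}.
FIRST(P): from P->E else then num we get {else, num, then}; from P->num else else we get {num}; from P->λ we get {λ}. So FIRST(P) = {λ, else, num, then}.
FIRST(B): from B->S we get {else, num, then}; from B->P then we get {else, num, then}. So FIRST(B) = {else, num, then}.
FOLLOW(S) includes $ since S is the start symbol.
FOLLOW(E): in S->E then then num, E is followed by then then num with FIRST {then}; in S->E E S (occurrence 1), E is followed by E S with FIRST {else, num, then}; in S->E E S (occurrence 2), E is followed by S with FIRST {else, num, then}; in P->E else then num, E is followed by else then num with FIRST {else}. Thus FOLLOW(E) = {else, num, then}.
FOLLOW(P): in B->P then, P is followed by then with FIRST {then}. Thus FOLLOW(P) = {then}.
FOLLOW(B): in E->B read B (occurrence 1), B is followed by read B with FIRST {read}; in E->B read B (occurrence 2), the suffix after B is empty, so FOLLOW(B) ⊇ FOLLOW(E) = {else, num, then}. Thus FOLLOW(B) = {else, num, read, then}.
FOLLOW(S): in S->E E S, the suffix after S is empty (adds nothing new); in B->S, the suffix after S is empty, so FOLLOW(S) ⊇ FOLLOW(B) = {else, num, read, then}. Thus FOLLOW(S) = {$, else, num, read, then}.

{$, else, num, read, then}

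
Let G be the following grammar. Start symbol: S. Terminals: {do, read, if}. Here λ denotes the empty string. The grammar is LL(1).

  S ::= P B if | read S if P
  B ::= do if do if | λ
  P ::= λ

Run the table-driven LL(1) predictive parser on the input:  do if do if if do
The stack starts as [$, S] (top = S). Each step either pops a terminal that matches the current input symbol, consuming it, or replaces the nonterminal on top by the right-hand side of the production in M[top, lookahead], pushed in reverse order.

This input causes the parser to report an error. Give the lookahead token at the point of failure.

do

step 1: stack=$ S  input=do if do if if do $  — expand S ::= P B if
step 2: stack=$ if B P  input=do if do if if do $  — expand P ::= λ
step 3: stack=$ if B  input=do if do if if do $  — expand B ::= do if do if
step 4: stack=$ if if do if do  input=do if do if if do $  — match do
step 5: stack=$ if if do if  input=if do if if do $  — match if
step 6: stack=$ if if do  input=do if if do $  — match do
step 7: stack=$ if if  input=if if do $  — match if
step 8: stack=$ if  input=if do $  — match if
step 9: stack=$  input=do $  — error: stack empty but input remains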